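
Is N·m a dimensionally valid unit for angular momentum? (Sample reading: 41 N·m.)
No

angular momentum has SI base units: kg * m^2 / s
N·m does NOT reduce to kg * m^2 / s; a valid unit for angular momentum would be e.g. kg·m²/s.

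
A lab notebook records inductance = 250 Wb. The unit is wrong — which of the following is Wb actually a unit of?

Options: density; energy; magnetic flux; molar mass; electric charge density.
magnetic flux

inductance should have units dimensionally equivalent to kg * m^2 / (A^2 * s^2) (e.g. H).
The given unit 'Wb' reduces to kg * m^2 / (A * s^2). Of the listed options, that is the dimensionality of magnetic flux.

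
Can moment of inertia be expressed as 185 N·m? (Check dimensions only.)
No

moment of inertia has SI base units: kg * m^2
N·m does NOT reduce to kg * m^2; a valid unit for moment of inertia would be e.g. kg·m².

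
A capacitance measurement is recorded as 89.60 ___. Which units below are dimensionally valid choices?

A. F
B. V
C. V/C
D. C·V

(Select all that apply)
A

capacitance has SI base units: A^2 * s^4 / (kg * m^2)

Checking each option against A^2 * s^4 / (kg * m^2):
  A. F: ✓ matches
  B. V: ✗ does not match
  C. V/C: ✗ does not match
  D. C·V: ✗ does not match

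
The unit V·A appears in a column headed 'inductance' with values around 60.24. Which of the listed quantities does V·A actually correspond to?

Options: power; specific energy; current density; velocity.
power

inductance should have units dimensionally equivalent to kg * m^2 / (A^2 * s^2) (e.g. H).
The given unit 'V·A' reduces to kg * m^2 / s^3. Of the listed options, that is the dimensionality of power.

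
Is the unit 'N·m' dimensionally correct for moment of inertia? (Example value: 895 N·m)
No

moment of inertia has SI base units: kg * m^2
N·m does NOT reduce to kg * m^2; a valid unit for moment of inertia would be e.g. kg·m².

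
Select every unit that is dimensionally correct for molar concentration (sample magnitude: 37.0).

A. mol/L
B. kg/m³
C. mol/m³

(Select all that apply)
A, C

molar concentration has SI base units: mol / m^3

Checking each option against mol / m^3:
  A. mol/L: ✓ matches
  B. kg/m³: ✗ does not match
  C. mol/m³: ✓ matches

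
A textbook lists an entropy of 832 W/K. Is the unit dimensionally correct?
No

entropy has SI base units: kg * m^2 / (s^2 * K)
W/K does NOT reduce to kg * m^2 / (s^2 * K); a valid unit for entropy would be e.g. J/K.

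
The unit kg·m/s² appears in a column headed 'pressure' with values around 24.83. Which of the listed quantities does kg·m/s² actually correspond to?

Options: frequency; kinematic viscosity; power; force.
force

pressure should have units dimensionally equivalent to kg / (m * s^2) (e.g. Pa).
The given unit 'kg·m/s²' reduces to kg * m / s^2. Of the listed options, that is the dimensionality of force.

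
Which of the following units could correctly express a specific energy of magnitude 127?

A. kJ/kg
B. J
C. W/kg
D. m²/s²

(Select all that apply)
A, D

specific energy has SI base units: m^2 / s^2

Checking each option against m^2 / s^2:
  A. kJ/kg: ✓ matches
  B. J: ✗ does not match
  C. W/kg: ✗ does not match
  D. m²/s²: ✓ matches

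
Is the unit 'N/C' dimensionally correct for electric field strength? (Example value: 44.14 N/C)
Yes

electric field strength has SI base units: kg * m / (A * s^3)
N/C reduces to the same SI base units, so it is a valid unit for electric field strength.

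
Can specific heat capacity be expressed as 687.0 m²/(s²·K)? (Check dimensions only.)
Yes

specific heat capacity has SI base units: m^2 / (s^2 * K)
m²/(s²·K) reduces to the same SI base units, so it is a valid unit for specific heat capacity.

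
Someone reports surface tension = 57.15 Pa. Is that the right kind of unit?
No

surface tension has SI base units: kg / s^2
Pa does NOT reduce to kg / s^2; a valid unit for surface tension would be e.g. N/m.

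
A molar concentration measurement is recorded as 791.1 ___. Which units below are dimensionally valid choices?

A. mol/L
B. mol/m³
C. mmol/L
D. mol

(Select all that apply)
A, B, C

molar concentration has SI base units: mol / m^3

Checking each option against mol / m^3:
  A. mol/L: ✓ matches
  B. mol/m³: ✓ matches
  C. mmol/L: ✓ matches
  D. mol: ✗ does not match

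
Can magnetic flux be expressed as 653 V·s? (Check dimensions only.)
Yes

magnetic flux has SI base units: kg * m^2 / (A * s^2)
V·s reduces to the same SI base units, so it is a valid unit for magnetic flux.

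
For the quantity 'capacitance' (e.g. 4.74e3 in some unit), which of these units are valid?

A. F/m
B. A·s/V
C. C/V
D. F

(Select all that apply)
B, C, D

capacitance has SI base units: A^2 * s^4 / (kg * m^2)

Checking each option against A^2 * s^4 / (kg * m^2):
  A. F/m: ✗ does not match
  B. A·s/V: ✓ matches
  C. C/V: ✓ matches
  D. F: ✓ matches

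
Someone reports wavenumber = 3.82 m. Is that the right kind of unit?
No

wavenumber has SI base units: 1 / m
m does NOT reduce to 1 / m; a valid unit for wavenumber would be e.g. 1/m.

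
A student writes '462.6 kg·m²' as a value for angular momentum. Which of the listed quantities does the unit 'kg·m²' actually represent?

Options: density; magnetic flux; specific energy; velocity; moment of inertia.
moment of inertia

angular momentum should have units dimensionally equivalent to kg * m^2 / s (e.g. kg·m²/s).
The given unit 'kg·m²' reduces to kg * m^2. Of the listed options, that is the dimensionality of moment of inertia.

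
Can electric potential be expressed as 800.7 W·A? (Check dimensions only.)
No

electric potential has SI base units: kg * m^2 / (A * s^3)
W·A does NOT reduce to kg * m^2 / (A * s^3); a valid unit for electric potential would be e.g. V.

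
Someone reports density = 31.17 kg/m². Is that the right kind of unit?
No

density has SI base units: kg / m^3
kg/m² does NOT reduce to kg / m^3; a valid unit for density would be e.g. kg/m³.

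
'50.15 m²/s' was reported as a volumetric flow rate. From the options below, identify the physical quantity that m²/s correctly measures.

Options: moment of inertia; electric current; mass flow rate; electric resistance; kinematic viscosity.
kinematic viscosity

volumetric flow rate should have units dimensionally equivalent to m^3 / s (e.g. m³/s).
The given unit 'm²/s' reduces to m^2 / s. Of the listed options, that is the dimensionality of kinematic viscosity.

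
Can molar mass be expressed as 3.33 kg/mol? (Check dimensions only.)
Yes

molar mass has SI base units: kg / mol
kg/mol reduces to the same SI base units, so it is a valid unit for molar mass.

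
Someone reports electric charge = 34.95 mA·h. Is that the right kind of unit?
Yes

electric charge has SI base units: A * s
mA·h reduces to the same SI base units, so it is a valid unit for electric charge.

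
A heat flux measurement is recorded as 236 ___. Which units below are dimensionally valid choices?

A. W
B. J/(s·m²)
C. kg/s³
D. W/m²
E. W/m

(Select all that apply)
B, C, D

heat flux has SI base units: kg / s^3

Checking each option against kg / s^3:
  A. W: ✗ does not match
  B. J/(s·m²): ✓ matches
  C. kg/s³: ✓ matches
  D. W/m²: ✓ matches
  E. W/m: ✗ does not match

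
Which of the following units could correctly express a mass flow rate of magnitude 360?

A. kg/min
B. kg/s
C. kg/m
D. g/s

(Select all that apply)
A, B, D

mass flow rate has SI base units: kg / s

Checking each option against kg / s:
  A. kg/min: ✓ matches
  B. kg/s: ✓ matches
  C. kg/m: ✗ does not match
  D. g/s: ✓ matches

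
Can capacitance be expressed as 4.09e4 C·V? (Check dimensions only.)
No

capacitance has SI base units: A^2 * s^4 / (kg * m^2)
C·V does NOT reduce to A^2 * s^4 / (kg * m^2); a valid unit for capacitance would be e.g. F.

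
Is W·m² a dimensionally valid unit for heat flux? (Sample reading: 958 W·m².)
No

heat flux has SI base units: kg / s^3
W·m² does NOT reduce to kg / s^3; a valid unit for heat flux would be e.g. W/m².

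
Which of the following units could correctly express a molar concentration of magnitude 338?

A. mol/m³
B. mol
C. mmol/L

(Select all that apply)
A, C

molar concentration has SI base units: mol / m^3

Checking each option against mol / m^3:
  A. mol/m³: ✓ matches
  B. mol: ✗ does not match
  C. mmol/L: ✓ matches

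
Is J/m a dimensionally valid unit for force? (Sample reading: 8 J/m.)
Yes

force has SI base units: kg * m / s^2
J/m reduces to the same SI base units, so it is a valid unit for force.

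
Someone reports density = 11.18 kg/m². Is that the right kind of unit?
No

density has SI base units: kg / m^3
kg/m² does NOT reduce to kg / m^3; a valid unit for density would be e.g. kg/m³.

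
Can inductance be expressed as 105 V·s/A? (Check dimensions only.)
Yes

inductance has SI base units: kg * m^2 / (A^2 * s^2)
V·s/A reduces to the same SI base units, so it is a valid unit for inductance.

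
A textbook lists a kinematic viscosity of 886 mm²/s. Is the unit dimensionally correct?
Yes

kinematic viscosity has SI base units: m^2 / s
mm²/s reduces to the same SI base units, so it is a valid unit for kinematic viscosity.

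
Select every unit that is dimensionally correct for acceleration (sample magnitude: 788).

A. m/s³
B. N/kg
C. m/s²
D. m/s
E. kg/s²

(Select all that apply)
B, C

acceleration has SI base units: m / s^2

Checking each option against m / s^2:
  A. m/s³: ✗ does not match
  B. N/kg: ✓ matches
  C. m/s²: ✓ matches
  D. m/s: ✗ does not match
  E. kg/s²: ✗ does not match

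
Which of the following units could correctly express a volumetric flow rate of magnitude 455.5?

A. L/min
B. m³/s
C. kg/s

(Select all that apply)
A, B

volumetric flow rate has SI base units: m^3 / s

Checking each option against m^3 / s:
  A. L/min: ✓ matches
  B. m³/s: ✓ matches
  C. kg/s: ✗ does not match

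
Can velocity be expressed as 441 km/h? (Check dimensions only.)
Yes

velocity has SI base units: m / s
km/h reduces to the same SI base units, so it is a valid unit for velocity.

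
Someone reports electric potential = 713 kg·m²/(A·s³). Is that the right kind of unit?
Yes

electric potential has SI base units: kg * m^2 / (A * s^3)
kg·m²/(A·s³) reduces to the same SI base units, so it is a valid unit for electric potential.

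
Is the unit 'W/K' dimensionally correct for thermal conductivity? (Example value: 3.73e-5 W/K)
No

thermal conductivity has SI base units: kg * m / (s^3 * K)
W/K does NOT reduce to kg * m / (s^3 * K); a valid unit for thermal conductivity would be e.g. W/(m·K).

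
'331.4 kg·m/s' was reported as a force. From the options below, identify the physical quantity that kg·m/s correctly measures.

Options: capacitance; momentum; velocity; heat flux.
momentum

force should have units dimensionally equivalent to kg * m / s^2 (e.g. N).
The given unit 'kg·m/s' reduces to kg * m / s. Of the listed options, that is the dimensionality of momentum.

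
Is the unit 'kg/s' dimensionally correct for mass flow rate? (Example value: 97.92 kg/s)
Yes

mass flow rate has SI base units: kg / s
kg/s reduces to the same SI base units, so it is a valid unit for mass flow rate.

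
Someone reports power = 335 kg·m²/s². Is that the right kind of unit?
No

power has SI base units: kg * m^2 / s^3
kg·m²/s² does NOT reduce to kg * m^2 / s^3; a valid unit for power would be e.g. W.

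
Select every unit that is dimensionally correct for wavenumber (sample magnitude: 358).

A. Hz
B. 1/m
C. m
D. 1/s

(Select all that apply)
B

wavenumber has SI base units: 1 / m

Checking each option against 1 / m:
  A. Hz: ✗ does not match
  B. 1/m: ✓ matches
  C. m: ✗ does not match
  D. 1/s: ✗ does not match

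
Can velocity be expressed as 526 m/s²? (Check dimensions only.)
No

velocity has SI base units: m / s
m/s² does NOT reduce to m / s; a valid unit for velocity would be e.g. m/s.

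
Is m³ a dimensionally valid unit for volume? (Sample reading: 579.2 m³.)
Yes

volume has SI base units: m^3
m³ reduces to the same SI base units, so it is a valid unit for volume.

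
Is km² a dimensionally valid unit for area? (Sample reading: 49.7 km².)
Yes

area has SI base units: m^2
km² reduces to the same SI base units, so it is a valid unit for area.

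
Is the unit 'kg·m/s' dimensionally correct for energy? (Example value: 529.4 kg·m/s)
No

energy has SI base units: kg * m^2 / s^2
kg·m/s does NOT reduce to kg * m^2 / s^2; a valid unit for energy would be e.g. J.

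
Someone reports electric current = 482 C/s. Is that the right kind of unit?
Yes

electric current has SI base units: A
C/s reduces to the same SI base units, so it is a valid unit for electric current.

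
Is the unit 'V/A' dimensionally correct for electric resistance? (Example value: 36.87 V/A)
Yes

electric resistance has SI base units: kg * m^2 / (A^2 * s^3)
V/A reduces to the same SI base units, so it is a valid unit for electric resistance.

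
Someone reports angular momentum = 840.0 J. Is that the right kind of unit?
No

angular momentum has SI base units: kg * m^2 / s
J does NOT reduce to kg * m^2 / s; a valid unit for angular momentum would be e.g. kg·m²/s.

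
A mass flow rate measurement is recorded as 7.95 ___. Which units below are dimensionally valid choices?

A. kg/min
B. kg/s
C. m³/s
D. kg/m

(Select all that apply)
A, B

mass flow rate has SI base units: kg / s

Checking each option against kg / s:
  A. kg/min: ✓ matches
  B. kg/s: ✓ matches
  C. m³/s: ✗ does not match
  D. kg/m: ✗ does not match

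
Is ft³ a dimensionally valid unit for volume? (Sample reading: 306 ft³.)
Yes

volume has SI base units: m^3
ft³ reduces to the same SI base units, so it is a valid unit for volume.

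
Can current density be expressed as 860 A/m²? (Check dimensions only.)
Yes

current density has SI base units: A / m^2
A/m² reduces to the same SI base units, so it is a valid unit for current density.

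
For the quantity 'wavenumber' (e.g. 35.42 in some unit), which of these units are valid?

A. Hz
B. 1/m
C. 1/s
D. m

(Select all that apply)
B

wavenumber has SI base units: 1 / m

Checking each option against 1 / m:
  A. Hz: ✗ does not match
  B. 1/m: ✓ matches
  C. 1/s: ✗ does not match
  D. m: ✗ does not match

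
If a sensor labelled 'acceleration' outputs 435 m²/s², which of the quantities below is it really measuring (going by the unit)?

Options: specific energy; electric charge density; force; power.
specific energy

acceleration should have units dimensionally equivalent to m / s^2 (e.g. m/s²).
The given unit 'm²/s²' reduces to m^2 / s^2. Of the listed options, that is the dimensionality of specific energy.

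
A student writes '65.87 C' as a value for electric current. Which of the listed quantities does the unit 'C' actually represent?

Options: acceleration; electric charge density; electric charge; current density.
electric charge

electric current should have units dimensionally equivalent to A (e.g. A).
The given unit 'C' reduces to A * s. Of the listed options, that is the dimensionality of electric charge.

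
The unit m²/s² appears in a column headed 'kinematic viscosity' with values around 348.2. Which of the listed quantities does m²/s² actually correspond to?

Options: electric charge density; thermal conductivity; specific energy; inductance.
specific energy

kinematic viscosity should have units dimensionally equivalent to m^2 / s (e.g. m²/s).
The given unit 'm²/s²' reduces to m^2 / s^2. Of the listed options, that is the dimensionality of specific energy.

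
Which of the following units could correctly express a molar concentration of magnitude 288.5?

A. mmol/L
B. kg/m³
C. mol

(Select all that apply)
A

molar concentration has SI base units: mol / m^3

Checking each option against mol / m^3:
  A. mmol/L: ✓ matches
  B. kg/m³: ✗ does not match
  C. mol: ✗ does not match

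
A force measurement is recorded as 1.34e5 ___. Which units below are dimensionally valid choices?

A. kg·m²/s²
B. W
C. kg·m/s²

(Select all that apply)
C

force has SI base units: kg * m / s^2

Checking each option against kg * m / s^2:
  A. kg·m²/s²: ✗ does not match
  B. W: ✗ does not match
  C. kg·m/s²: ✓ matches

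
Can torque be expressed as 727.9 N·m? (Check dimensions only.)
Yes

torque has SI base units: kg * m^2 / s^2
N·m reduces to the same SI base units, so it is a valid unit for torque.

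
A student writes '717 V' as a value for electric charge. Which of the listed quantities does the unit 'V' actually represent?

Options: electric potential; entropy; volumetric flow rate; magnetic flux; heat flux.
electric potential

electric charge should have units dimensionally equivalent to A * s (e.g. C).
The given unit 'V' reduces to kg * m^2 / (A * s^3). Of the listed options, that is the dimensionality of electric potential.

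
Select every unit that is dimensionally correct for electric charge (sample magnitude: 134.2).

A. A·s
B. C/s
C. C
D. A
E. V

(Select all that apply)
A, C

electric charge has SI base units: A * s

Checking each option against A * s:
  A. A·s: ✓ matches
  B. C/s: ✗ does not match
  C. C: ✓ matches
  D. A: ✗ does not match
  E. V: ✗ does not match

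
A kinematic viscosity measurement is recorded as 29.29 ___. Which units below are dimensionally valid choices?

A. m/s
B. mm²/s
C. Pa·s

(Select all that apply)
B

kinematic viscosity has SI base units: m^2 / s

Checking each option against m^2 / s:
  A. m/s: ✗ does not match
  B. mm²/s: ✓ matches
  C. Pa·s: ✗ does not match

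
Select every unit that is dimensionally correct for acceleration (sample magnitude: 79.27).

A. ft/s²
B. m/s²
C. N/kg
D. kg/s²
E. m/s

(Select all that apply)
A, B, C

acceleration has SI base units: m / s^2

Checking each option against m / s^2:
  A. ft/s²: ✓ matches
  B. m/s²: ✓ matches
  C. N/kg: ✓ matches
  D. kg/s²: ✗ does not match
  E. m/s: ✗ does not match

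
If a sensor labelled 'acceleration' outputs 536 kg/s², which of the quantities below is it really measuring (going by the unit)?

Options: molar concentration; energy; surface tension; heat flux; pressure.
surface tension

acceleration should have units dimensionally equivalent to m / s^2 (e.g. m/s²).
The given unit 'kg/s²' reduces to kg / s^2. Of the listed options, that is the dimensionality of surface tension.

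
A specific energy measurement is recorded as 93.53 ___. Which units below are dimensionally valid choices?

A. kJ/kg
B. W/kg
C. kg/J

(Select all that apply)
A

specific energy has SI base units: m^2 / s^2

Checking each option against m^2 / s^2:
  A. kJ/kg: ✓ matches
  B. W/kg: ✗ does not match
  C. kg/J: ✗ does not match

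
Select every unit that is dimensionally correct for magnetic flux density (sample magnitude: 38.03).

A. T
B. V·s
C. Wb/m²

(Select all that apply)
A, C

magnetic flux density has SI base units: kg / (A * s^2)

Checking each option against kg / (A * s^2):
  A. T: ✓ matches
  B. V·s: ✗ does not match
  C. Wb/m²: ✓ matches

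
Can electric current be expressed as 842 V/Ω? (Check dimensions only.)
Yes

electric current has SI base units: A
V/Ω reduces to the same SI base units, so it is a valid unit for electric current.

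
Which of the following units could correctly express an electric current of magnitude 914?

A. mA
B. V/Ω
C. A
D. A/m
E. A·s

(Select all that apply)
A, B, C

electric current has SI base units: A

Checking each option against A:
  A. mA: ✓ matches
  B. V/Ω: ✓ matches
  C. A: ✓ matches
  D. A/m: ✗ does not match
  E. A·s: ✗ does not match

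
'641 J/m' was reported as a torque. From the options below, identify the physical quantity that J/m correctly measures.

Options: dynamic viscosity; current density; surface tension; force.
force

torque should have units dimensionally equivalent to kg * m^2 / s^2 (e.g. N·m).
The given unit 'J/m' reduces to kg * m / s^2. Of the listed options, that is the dimensionality of force.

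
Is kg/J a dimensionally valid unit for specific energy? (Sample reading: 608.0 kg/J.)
No

specific energy has SI base units: m^2 / s^2
kg/J does NOT reduce to m^2 / s^2; a valid unit for specific energy would be e.g. J/kg.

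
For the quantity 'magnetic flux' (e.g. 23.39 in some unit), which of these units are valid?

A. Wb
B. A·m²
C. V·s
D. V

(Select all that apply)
A, C

magnetic flux has SI base units: kg * m^2 / (A * s^2)

Checking each option against kg * m^2 / (A * s^2):
  A. Wb: ✓ matches
  B. A·m²: ✗ does not match
  C. V·s: ✓ matches
  D. V: ✗ does not match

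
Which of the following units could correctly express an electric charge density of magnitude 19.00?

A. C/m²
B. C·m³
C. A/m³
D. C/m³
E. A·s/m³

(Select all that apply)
D, E

electric charge density has SI base units: A * s / m^3

Checking each option against A * s / m^3:
  A. C/m²: ✗ does not match
  B. C·m³: ✗ does not match
  C. A/m³: ✗ does not match
  D. C/m³: ✓ matches
  E. A·s/m³: ✓ matches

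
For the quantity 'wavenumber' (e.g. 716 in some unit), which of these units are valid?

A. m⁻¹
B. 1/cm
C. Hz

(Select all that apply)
A, B

wavenumber has SI base units: 1 / m

Checking each option against 1 / m:
  A. m⁻¹: ✓ matches
  B. 1/cm: ✓ matches
  C. Hz: ✗ does not match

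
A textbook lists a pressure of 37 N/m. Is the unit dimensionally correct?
No

pressure has SI base units: kg / (m * s^2)
N/m does NOT reduce to kg / (m * s^2); a valid unit for pressure would be e.g. Pa.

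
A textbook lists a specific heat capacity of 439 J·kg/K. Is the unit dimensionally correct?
No

specific heat capacity has SI base units: m^2 / (s^2 * K)
J·kg/K does NOT reduce to m^2 / (s^2 * K); a valid unit for specific heat capacity would be e.g. J/(kg·K).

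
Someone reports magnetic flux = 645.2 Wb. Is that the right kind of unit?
Yes

magnetic flux has SI base units: kg * m^2 / (A * s^2)
Wb reduces to the same SI base units, so it is a valid unit for magnetic flux.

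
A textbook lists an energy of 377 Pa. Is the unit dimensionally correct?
No

energy has SI base units: kg * m^2 / s^2
Pa does NOT reduce to kg * m^2 / s^2; a valid unit for energy would be e.g. J.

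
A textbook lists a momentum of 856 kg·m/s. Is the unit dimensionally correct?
Yes

momentum has SI base units: kg * m / s
kg·m/s reduces to the same SI base units, so it is a valid unit for momentum.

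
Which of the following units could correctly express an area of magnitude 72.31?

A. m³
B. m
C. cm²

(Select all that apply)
C

area has SI base units: m^2

Checking each option against m^2:
  A. m³: ✗ does not match
  B. m: ✗ does not match
  C. cm²: ✓ matches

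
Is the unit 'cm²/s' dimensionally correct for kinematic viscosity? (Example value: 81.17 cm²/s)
Yes

kinematic viscosity has SI base units: m^2 / s
cm²/s reduces to the same SI base units, so it is a valid unit for kinematic viscosity.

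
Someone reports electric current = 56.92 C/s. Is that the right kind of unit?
Yes

electric current has SI base units: A
C/s reduces to the same SI base units, so it is a valid unit for electric current.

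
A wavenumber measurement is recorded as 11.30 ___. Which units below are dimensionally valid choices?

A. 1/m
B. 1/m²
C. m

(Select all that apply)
A

wavenumber has SI base units: 1 / m

Checking each option against 1 / m:
  A. 1/m: ✓ matches
  B. 1/m²: ✗ does not match
  C. m: ✗ does not match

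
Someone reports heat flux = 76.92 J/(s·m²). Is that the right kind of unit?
Yes

heat flux has SI base units: kg / s^3
J/(s·m²) reduces to the same SI base units, so it is a valid unit for heat flux.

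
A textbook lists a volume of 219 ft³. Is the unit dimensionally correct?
Yes

volume has SI base units: m^3
ft³ reduces to the same SI base units, so it is a valid unit for volume.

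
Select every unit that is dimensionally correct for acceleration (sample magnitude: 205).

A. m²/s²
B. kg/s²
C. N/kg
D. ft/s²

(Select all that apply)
C, D

acceleration has SI base units: m / s^2

Checking each option against m / s^2:
  A. m²/s²: ✗ does not match
  B. kg/s²: ✗ does not match
  C. N/kg: ✓ matches
  D. ft/s²: ✓ matches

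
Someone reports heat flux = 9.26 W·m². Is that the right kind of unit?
No

heat flux has SI base units: kg / s^3
W·m² does NOT reduce to kg / s^3; a valid unit for heat flux would be e.g. W/m².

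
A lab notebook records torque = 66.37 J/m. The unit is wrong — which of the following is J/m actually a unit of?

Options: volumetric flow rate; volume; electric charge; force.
force

torque should have units dimensionally equivalent to kg * m^2 / s^2 (e.g. N·m).
The given unit 'J/m' reduces to kg * m / s^2. Of the listed options, that is the dimensionality of force.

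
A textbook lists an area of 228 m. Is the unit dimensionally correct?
No

area has SI base units: m^2
m does NOT reduce to m^2; a valid unit for area would be e.g. m².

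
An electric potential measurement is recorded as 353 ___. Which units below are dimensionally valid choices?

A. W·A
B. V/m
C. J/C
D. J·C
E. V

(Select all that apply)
C, E

electric potential has SI base units: kg * m^2 / (A * s^3)

Checking each option against kg * m^2 / (A * s^3):
  A. W·A: ✗ does not match
  B. V/m: ✗ does not match
  C. J/C: ✓ matches
  D. J·C: ✗ does not match
  E. V: ✓ matches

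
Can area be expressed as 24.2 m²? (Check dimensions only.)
Yes

area has SI base units: m^2
m² reduces to the same SI base units, so it is a valid unit for area.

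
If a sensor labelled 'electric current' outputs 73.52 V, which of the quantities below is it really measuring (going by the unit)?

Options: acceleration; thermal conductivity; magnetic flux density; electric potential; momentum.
electric potential

electric current should have units dimensionally equivalent to A (e.g. A).
The given unit 'V' reduces to kg * m^2 / (A * s^3). Of the listed options, that is the dimensionality of electric potential.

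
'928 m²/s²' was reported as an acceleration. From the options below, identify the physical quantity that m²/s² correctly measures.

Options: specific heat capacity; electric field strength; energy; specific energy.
specific energy

acceleration should have units dimensionally equivalent to m / s^2 (e.g. m/s²).
The given unit 'm²/s²' reduces to m^2 / s^2. Of the listed options, that is the dimensionality of specific energy.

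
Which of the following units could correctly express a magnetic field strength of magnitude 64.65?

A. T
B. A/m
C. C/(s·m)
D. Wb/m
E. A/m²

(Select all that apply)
B, C

magnetic field strength has SI base units: A / m

Checking each option against A / m:
  A. T: ✗ does not match
  B. A/m: ✓ matches
  C. C/(s·m): ✓ matches
  D. Wb/m: ✗ does not match
  E. A/m²: ✗ does not match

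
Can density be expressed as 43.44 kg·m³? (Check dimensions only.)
No

density has SI base units: kg / m^3
kg·m³ does NOT reduce to kg / m^3; a valid unit for density would be e.g. kg/m³.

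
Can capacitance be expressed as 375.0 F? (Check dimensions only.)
Yes

capacitance has SI base units: A^2 * s^4 / (kg * m^2)
F reduces to the same SI base units, so it is a valid unit for capacitance.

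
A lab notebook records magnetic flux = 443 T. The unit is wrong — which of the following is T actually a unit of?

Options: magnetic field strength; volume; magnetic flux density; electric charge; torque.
magnetic flux density

magnetic flux should have units dimensionally equivalent to kg * m^2 / (A * s^2) (e.g. Wb).
The given unit 'T' reduces to kg / (A * s^2). Of the listed options, that is the dimensionality of magnetic flux density.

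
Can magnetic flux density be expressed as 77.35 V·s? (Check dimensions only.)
No

magnetic flux density has SI base units: kg / (A * s^2)
V·s does NOT reduce to kg / (A * s^2); a valid unit for magnetic flux density would be e.g. T.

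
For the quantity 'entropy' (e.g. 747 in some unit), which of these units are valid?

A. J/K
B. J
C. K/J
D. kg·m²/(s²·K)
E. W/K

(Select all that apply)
A, D

entropy has SI base units: kg * m^2 / (s^2 * K)

Checking each option against kg * m^2 / (s^2 * K):
  A. J/K: ✓ matches
  B. J: ✗ does not match
  C. K/J: ✗ does not match
  D. kg·m²/(s²·K): ✓ matches
  E. W/K: ✗ does not match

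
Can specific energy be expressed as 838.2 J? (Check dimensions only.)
No

specific energy has SI base units: m^2 / s^2
J does NOT reduce to m^2 / s^2; a valid unit for specific energy would be e.g. J/kg.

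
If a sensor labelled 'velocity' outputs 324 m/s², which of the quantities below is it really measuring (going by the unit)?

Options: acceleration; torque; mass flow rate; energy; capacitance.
acceleration

velocity should have units dimensionally equivalent to m / s (e.g. m/s).
The given unit 'm/s²' reduces to m / s^2. Of the listed options, that is the dimensionality of acceleration.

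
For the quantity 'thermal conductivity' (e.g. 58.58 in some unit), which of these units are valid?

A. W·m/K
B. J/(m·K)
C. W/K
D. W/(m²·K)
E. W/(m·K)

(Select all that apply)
E

thermal conductivity has SI base units: kg * m / (s^3 * K)

Checking each option against kg * m / (s^3 * K):
  A. W·m/K: ✗ does not match
  B. J/(m·K): ✗ does not match
  C. W/K: ✗ does not match
  D. W/(m²·K): ✗ does not match
  E. W/(m·K): ✓ matches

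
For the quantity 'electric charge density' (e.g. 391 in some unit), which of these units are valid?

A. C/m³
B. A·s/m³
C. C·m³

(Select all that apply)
A, B

electric charge density has SI base units: A * s / m^3

Checking each option against A * s / m^3:
  A. C/m³: ✓ matches
  B. A·s/m³: ✓ matches
  C. C·m³: ✗ does not match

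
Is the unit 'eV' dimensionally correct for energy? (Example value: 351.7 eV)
Yes

energy has SI base units: kg * m^2 / s^2
eV reduces to the same SI base units, so it is a valid unit for energy.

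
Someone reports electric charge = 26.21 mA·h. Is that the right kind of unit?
Yes

electric charge has SI base units: A * s
mA·h reduces to the same SI base units, so it is a valid unit for electric charge.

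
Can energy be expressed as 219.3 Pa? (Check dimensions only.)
No

energy has SI base units: kg * m^2 / s^2
Pa does NOT reduce to kg * m^2 / s^2; a valid unit for energy would be e.g. J.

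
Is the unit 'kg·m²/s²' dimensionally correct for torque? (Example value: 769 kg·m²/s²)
Yes

torque has SI base units: kg * m^2 / s^2
kg·m²/s² reduces to the same SI base units, so it is a valid unit for torque.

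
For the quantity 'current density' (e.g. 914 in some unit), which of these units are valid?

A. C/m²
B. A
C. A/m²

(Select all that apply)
C

current density has SI base units: A / m^2

Checking each option against A / m^2:
  A. C/m²: ✗ does not match
  B. A: ✗ does not match
  C. A/m²: ✓ matches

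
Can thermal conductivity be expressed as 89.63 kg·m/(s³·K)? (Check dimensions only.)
Yes

thermal conductivity has SI base units: kg * m / (s^3 * K)
kg·m/(s³·K) reduces to the same SI base units, so it is a valid unit for thermal conductivity.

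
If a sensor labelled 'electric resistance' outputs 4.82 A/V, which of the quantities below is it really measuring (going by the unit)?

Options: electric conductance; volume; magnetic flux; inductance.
electric conductance

electric resistance should have units dimensionally equivalent to kg * m^2 / (A^2 * s^3) (e.g. Ω).
The given unit 'A/V' reduces to A^2 * s^3 / (kg * m^2). Of the listed options, that is the dimensionality of electric conductance.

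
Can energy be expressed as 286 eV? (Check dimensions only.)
Yes

energy has SI base units: kg * m^2 / s^2
eV reduces to the same SI base units, so it is a valid unit for energy.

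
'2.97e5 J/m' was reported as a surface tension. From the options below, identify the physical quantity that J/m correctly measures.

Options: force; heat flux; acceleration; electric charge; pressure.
force

surface tension should have units dimensionally equivalent to kg / s^2 (e.g. N/m).
The given unit 'J/m' reduces to kg * m / s^2. Of the listed options, that is the dimensionality of force.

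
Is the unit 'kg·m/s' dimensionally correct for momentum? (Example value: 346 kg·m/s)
Yes

momentum has SI base units: kg * m / s
kg·m/s reduces to the same SI base units, so it is a valid unit for momentum.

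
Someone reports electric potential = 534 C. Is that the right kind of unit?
No

electric potential has SI base units: kg * m^2 / (A * s^3)
C does NOT reduce to kg * m^2 / (A * s^3); a valid unit for electric potential would be e.g. V.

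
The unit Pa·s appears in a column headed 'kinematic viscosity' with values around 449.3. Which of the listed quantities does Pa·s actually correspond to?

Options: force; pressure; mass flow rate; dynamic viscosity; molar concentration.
dynamic viscosity

kinematic viscosity should have units dimensionally equivalent to m^2 / s (e.g. m²/s).
The given unit 'Pa·s' reduces to kg / (m * s). Of the listed options, that is the dimensionality of dynamic viscosity.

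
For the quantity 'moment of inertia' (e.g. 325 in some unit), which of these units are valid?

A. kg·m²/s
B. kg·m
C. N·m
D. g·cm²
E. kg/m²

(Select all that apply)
D

moment of inertia has SI base units: kg * m^2

Checking each option against kg * m^2:
  A. kg·m²/s: ✗ does not match
  B. kg·m: ✗ does not match
  C. N·m: ✗ does not match
  D. g·cm²: ✓ matches
  E. kg/m²: ✗ does not match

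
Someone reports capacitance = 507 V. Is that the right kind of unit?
No

capacitance has SI base units: A^2 * s^4 / (kg * m^2)
V does NOT reduce to A^2 * s^4 / (kg * m^2); a valid unit for capacitance would be e.g. F.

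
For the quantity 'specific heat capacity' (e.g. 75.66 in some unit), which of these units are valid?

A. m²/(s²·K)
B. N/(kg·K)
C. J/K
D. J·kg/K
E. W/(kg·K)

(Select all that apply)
A

specific heat capacity has SI base units: m^2 / (s^2 * K)

Checking each option against m^2 / (s^2 * K):
  A. m²/(s²·K): ✓ matches
  B. N/(kg·K): ✗ does not match
  C. J/K: ✗ does not match
  D. J·kg/K: ✗ does not match
  E. W/(kg·K): ✗ does not match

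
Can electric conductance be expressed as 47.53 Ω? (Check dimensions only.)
No

electric conductance has SI base units: A^2 * s^3 / (kg * m^2)
Ω does NOT reduce to A^2 * s^3 / (kg * m^2); a valid unit for electric conductance would be e.g. S.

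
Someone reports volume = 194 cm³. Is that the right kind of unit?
Yes

volume has SI base units: m^3
cm³ reduces to the same SI base units, so it is a valid unit for volume.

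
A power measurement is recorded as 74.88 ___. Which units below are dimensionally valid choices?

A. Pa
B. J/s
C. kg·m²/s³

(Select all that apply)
B, C

power has SI base units: kg * m^2 / s^3

Checking each option against kg * m^2 / s^3:
  A. Pa: ✗ does not match
  B. J/s: ✓ matches
  C. kg·m²/s³: ✓ matches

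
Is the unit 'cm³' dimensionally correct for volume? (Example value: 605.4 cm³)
Yes

volume has SI base units: m^3
cm³ reduces to the same SI base units, so it is a valid unit for volume.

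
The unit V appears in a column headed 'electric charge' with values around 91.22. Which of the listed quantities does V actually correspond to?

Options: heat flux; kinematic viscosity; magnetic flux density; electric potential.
electric potential

electric charge should have units dimensionally equivalent to A * s (e.g. C).
The given unit 'V' reduces to kg * m^2 / (A * s^3). Of the listed options, that is the dimensionality of electric potential.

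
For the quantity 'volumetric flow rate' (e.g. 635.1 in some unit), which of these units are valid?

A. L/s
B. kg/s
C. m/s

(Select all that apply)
A

volumetric flow rate has SI base units: m^3 / s

Checking each option against m^3 / s:
  A. L/s: ✓ matches
  B. kg/s: ✗ does not match
  C. m/s: ✗ does not match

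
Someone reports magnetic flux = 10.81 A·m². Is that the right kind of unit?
No

magnetic flux has SI base units: kg * m^2 / (A * s^2)
A·m² does NOT reduce to kg * m^2 / (A * s^2); a valid unit for magnetic flux would be e.g. Wb.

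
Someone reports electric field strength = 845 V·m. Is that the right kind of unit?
No

electric field strength has SI base units: kg * m / (A * s^3)
V·m does NOT reduce to kg * m / (A * s^3); a valid unit for electric field strength would be e.g. V/m.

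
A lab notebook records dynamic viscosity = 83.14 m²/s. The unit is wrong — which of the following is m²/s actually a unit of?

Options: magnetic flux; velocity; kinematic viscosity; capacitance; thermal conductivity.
kinematic viscosity

dynamic viscosity should have units dimensionally equivalent to kg / (m * s) (e.g. Pa·s).
The given unit 'm²/s' reduces to m^2 / s. Of the listed options, that is the dimensionality of kinematic viscosity.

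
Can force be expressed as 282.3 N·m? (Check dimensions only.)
No

force has SI base units: kg * m / s^2
N·m does NOT reduce to kg * m / s^2; a valid unit for force would be e.g. N.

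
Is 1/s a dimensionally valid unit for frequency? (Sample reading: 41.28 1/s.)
Yes

frequency has SI base units: 1 / s
1/s reduces to the same SI base units, so it is a valid unit for frequency.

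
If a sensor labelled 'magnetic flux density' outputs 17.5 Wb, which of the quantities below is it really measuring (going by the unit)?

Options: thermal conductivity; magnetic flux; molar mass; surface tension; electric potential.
magnetic flux

magnetic flux density should have units dimensionally equivalent to kg / (A * s^2) (e.g. T).
The given unit 'Wb' reduces to kg * m^2 / (A * s^2). Of the listed options, that is the dimensionality of magnetic flux.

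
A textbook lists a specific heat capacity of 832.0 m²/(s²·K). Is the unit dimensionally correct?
Yes

specific heat capacity has SI base units: m^2 / (s^2 * K)
m²/(s²·K) reduces to the same SI base units, so it is a valid unit for specific heat capacity.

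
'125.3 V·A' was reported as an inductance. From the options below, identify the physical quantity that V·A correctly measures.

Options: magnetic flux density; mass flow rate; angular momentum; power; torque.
power

inductance should have units dimensionally equivalent to kg * m^2 / (A^2 * s^2) (e.g. H).
The given unit 'V·A' reduces to kg * m^2 / s^3. Of the listed options, that is the dimensionality of power.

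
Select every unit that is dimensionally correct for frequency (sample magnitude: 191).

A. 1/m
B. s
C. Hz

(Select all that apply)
C

frequency has SI base units: 1 / s

Checking each option against 1 / s:
  A. 1/m: ✗ does not match
  B. s: ✗ does not match
  C. Hz: ✓ matches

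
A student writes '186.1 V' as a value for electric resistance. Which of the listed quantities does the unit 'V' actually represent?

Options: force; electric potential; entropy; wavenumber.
electric potential

electric resistance should have units dimensionally equivalent to kg * m^2 / (A^2 * s^3) (e.g. Ω).
The given unit 'V' reduces to kg * m^2 / (A * s^3). Of the listed options, that is the dimensionality of electric potential.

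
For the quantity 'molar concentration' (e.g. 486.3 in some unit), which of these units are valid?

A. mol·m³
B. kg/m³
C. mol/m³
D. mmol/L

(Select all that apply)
C, D

molar concentration has SI base units: mol / m^3

Checking each option against mol / m^3:
  A. mol·m³: ✗ does not match
  B. kg/m³: ✗ does not match
  C. mol/m³: ✓ matches
  D. mmol/L: ✓ matches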